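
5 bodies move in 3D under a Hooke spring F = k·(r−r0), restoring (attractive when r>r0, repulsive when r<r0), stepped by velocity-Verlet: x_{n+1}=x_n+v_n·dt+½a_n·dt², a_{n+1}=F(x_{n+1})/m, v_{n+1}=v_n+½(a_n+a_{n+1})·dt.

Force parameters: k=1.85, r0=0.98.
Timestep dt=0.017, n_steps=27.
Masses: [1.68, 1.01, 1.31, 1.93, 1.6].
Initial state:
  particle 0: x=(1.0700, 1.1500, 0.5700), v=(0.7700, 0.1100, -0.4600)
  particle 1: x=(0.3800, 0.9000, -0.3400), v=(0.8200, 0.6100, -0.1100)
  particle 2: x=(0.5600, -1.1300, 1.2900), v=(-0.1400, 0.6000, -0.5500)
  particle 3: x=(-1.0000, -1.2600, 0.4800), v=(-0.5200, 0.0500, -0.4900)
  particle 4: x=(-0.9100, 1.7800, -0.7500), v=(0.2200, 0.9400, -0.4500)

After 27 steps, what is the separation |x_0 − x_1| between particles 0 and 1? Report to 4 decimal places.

0.7560

step 0: x0=(1.0700, 1.1500, 0.5700) x1=(0.3800, 0.9000, -0.3400) x2=(0.5600, -1.1300, 1.2900) x3=(-1.0000, -1.2600, 0.4800) x4=(-0.9100, 1.7800, -0.7500)
step 1: x0=(1.0826, 1.1514, 0.5621) x1=(0.3936, 0.9098, -0.3415) x2=(0.5573, -1.1188, 1.2800) x3=(-1.0084, -1.2584, 0.4715) x4=(-0.9058, 1.7951, -0.7571)
step 2: x0=(1.0942, 1.1520, 0.5540) x1=(0.4066, 0.9184, -0.3421) x2=(0.5539, -1.1057, 1.2686) x3=(-1.0160, -1.2554, 0.4628) x4=(-0.9007, 1.8086, -0.7631)
step 3: x0=(1.1049, 1.1518, 0.5457) x1=(0.4190, 0.9257, -0.3420) x2=(0.5500, -1.0907, 1.2559) x3=(-1.0226, -1.2509, 0.4538) x4=(-0.8947, 1.8203, -0.7679)
step 4: x0=(1.1145, 1.1507, 0.5373) x1=(0.4306, 0.9319, -0.3411) x2=(0.5454, -1.0738, 1.2418) x3=(-1.0284, -1.2449, 0.4446) x4=(-0.8877, 1.8304, -0.7717)
step 5: x0=(1.1232, 1.1488, 0.5286) x1=(0.4416, 0.9369, -0.3395) x2=(0.5401, -1.0550, 1.2264) x3=(-1.0333, -1.2375, 0.4350) x4=(-0.8799, 1.8387, -0.7743)
step 6: x0=(1.1308, 1.1460, 0.5198) x1=(0.4519, 0.9408, -0.3371) x2=(0.5343, -1.0343, 1.2097) x3=(-1.0373, -1.2286, 0.4253) x4=(-0.8712, 1.8454, -0.7758)
step 7: x0=(1.1375, 1.1425, 0.5108) x1=(0.4614, 0.9434, -0.3340) x2=(0.5279, -1.0117, 1.1917) x3=(-1.0404, -1.2182, 0.4152) x4=(-0.8615, 1.8503, -0.7763)
step 8: x0=(1.1431, 1.1381, 0.5017) x1=(0.4702, 0.9449, -0.3302) x2=(0.5209, -0.9874, 1.1724) x3=(-1.0426, -1.2064, 0.4050) x4=(-0.8510, 1.8536, -0.7756)
step 9: x0=(1.1478, 1.1330, 0.4924) x1=(0.4783, 0.9453, -0.3258) x2=(0.5134, -0.9612, 1.1519) x3=(-1.0439, -1.1931, 0.3944) x4=(-0.8396, 1.8551, -0.7739)
step 10: x0=(1.1514, 1.1272, 0.4829) x1=(0.4856, 0.9446, -0.3207) x2=(0.5053, -0.9333, 1.1302) x3=(-1.0442, -1.1784, 0.3837) x4=(-0.8273, 1.8550, -0.7711)
step 11: x0=(1.1541, 1.1206, 0.4732) x1=(0.4921, 0.9427, -0.3149) x2=(0.4967, -0.9037, 1.1072) x3=(-1.0436, -1.1622, 0.3727) x4=(-0.8142, 1.8533, -0.7673)
step 12: x0=(1.1558, 1.1132, 0.4634) x1=(0.4978, 0.9398, -0.3086) x2=(0.4875, -0.8724, 1.0831) x3=(-1.0421, -1.1446, 0.3614) x4=(-0.8002, 1.8499, -0.7624)
step 13: x0=(1.1564, 1.1052, 0.4534) x1=(0.5028, 0.9359, -0.3017) x2=(0.4779, -0.8395, 1.0579) x3=(-1.0397, -1.1257, 0.3499) x4=(-0.7855, 1.8448, -0.7565)
step 14: x0=(1.1562, 1.0964, 0.4433) x1=(0.5070, 0.9309, -0.2943) x2=(0.4678, -0.8051, 1.0316) x3=(-1.0363, -1.1053, 0.3382) x4=(-0.7699, 1.8382, -0.7497)
step 15: x0=(1.1549, 1.0870, 0.4330) x1=(0.5104, 0.9249, -0.2863) x2=(0.4573, -0.7691, 1.0042) x3=(-1.0321, -1.0835, 0.3263) x4=(-0.7535, 1.8300, -0.7418)
step 16: x0=(1.1527, 1.0770, 0.4226) x1=(0.5130, 0.9180, -0.2779) x2=(0.4463, -0.7316, 0.9758) x3=(-1.0269, -1.0604, 0.3142) x4=(-0.7364, 1.8202, -0.7331)
step 17: x0=(1.1496, 1.0663, 0.4120) x1=(0.5148, 0.9102, -0.2690) x2=(0.4349, -0.6927, 0.9463) x3=(-1.0209, -1.0360, 0.3019) x4=(-0.7186, 1.8090, -0.7234)
step 18: x0=(1.1456, 1.0551, 0.4013) x1=(0.5158, 0.9014, -0.2598) x2=(0.4230, -0.6525, 0.9160) x3=(-1.0140, -1.0103, 0.2894) x4=(-0.7000, 1.7962, -0.7128)
step 19: x0=(1.1406, 1.0432, 0.3905) x1=(0.5160, 0.8918, -0.2501) x2=(0.4108, -0.6109, 0.8847) x3=(-1.0062, -0.9833, 0.2766) x4=(-0.6807, 1.7820, -0.7013)
step 20: x0=(1.1348, 1.0309, 0.3795) x1=(0.5155, 0.8814, -0.2401) x2=(0.3983, -0.5682, 0.8526) x3=(-0.9975, -0.9551, 0.2637) x4=(-0.6608, 1.7664, -0.6890)
step 21: x0=(1.1281, 1.0180, 0.3684) x1=(0.5142, 0.8703, -0.2298) x2=(0.3854, -0.5243, 0.8197) x3=(-0.9880, -0.9257, 0.2507) x4=(-0.6402, 1.7494, -0.6758)
step 22: x0=(1.1206, 1.0046, 0.3572) x1=(0.5122, 0.8583, -0.2193) x2=(0.3722, -0.4793, 0.7860) x3=(-0.9776, -0.8951, 0.2374) x4=(-0.6190, 1.7311, -0.6619)
step 23: x0=(1.1123, 0.9907, 0.3459) x1=(0.5094, 0.8457, -0.2085) x2=(0.3586, -0.4333, 0.7517) x3=(-0.9665, -0.8633, 0.2240) x4=(-0.5972, 1.7115, -0.6473)
step 24: x0=(1.1032, 0.9764, 0.3344) x1=(0.5058, 0.8325, -0.1975) x2=(0.3448, -0.3863, 0.7166) x3=(-0.9545, -0.8305, 0.2104) x4=(-0.5749, 1.6906, -0.6319)
step 25: x0=(1.0934, 0.9617, 0.3229) x1=(0.5016, 0.8187, -0.1863) x2=(0.3307, -0.3385, 0.6810) x3=(-0.9418, -0.7966, 0.1967) x4=(-0.5520, 1.6686, -0.6159)
step 26: x0=(1.0828, 0.9467, 0.3113) x1=(0.4967, 0.8043, -0.1750) x2=(0.3164, -0.2899, 0.6447) x3=(-0.9283, -0.7616, 0.1829) x4=(-0.5287, 1.6455, -0.5992)
step 27: x0=(1.0715, 0.9312, 0.2995) x1=(0.4910, 0.7894, -0.1636) x2=(0.3019, -0.2406, 0.6080) x3=(-0.9140, -0.7257, 0.1689) x4=(-0.5049, 1.6212, -0.5819)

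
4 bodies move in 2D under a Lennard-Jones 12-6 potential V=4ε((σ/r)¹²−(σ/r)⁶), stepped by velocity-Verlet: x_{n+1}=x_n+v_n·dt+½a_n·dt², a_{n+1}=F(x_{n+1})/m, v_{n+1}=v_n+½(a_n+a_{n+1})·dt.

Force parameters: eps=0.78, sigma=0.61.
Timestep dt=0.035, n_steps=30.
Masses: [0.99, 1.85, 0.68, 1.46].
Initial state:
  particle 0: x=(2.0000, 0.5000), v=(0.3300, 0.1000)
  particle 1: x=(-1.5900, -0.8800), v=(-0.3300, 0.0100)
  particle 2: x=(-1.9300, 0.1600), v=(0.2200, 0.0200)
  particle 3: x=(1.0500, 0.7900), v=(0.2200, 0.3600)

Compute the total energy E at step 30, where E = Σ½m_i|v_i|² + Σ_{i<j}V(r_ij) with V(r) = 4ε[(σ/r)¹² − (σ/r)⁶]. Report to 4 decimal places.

step 0: x0=(2.0000, 0.5000) x1=(-1.5900, -0.8800) x2=(-1.9300, 0.1600) x3=(1.0500, 0.7900)
step 1: x0=(2.0110, 0.5037) x1=(-1.6016, -0.8795) x2=(-1.9222, 0.1603) x3=(1.0581, 0.8025)
step 2: x0=(2.0210, 0.5076) x1=(-1.6133, -0.8787) x2=(-1.9141, 0.1597) x3=(1.0668, 0.8148)
step 3: x0=(2.0300, 0.5120) x1=(-1.6251, -0.8775) x2=(-1.9057, 0.1582) x3=(1.0763, 0.8268)
step 4: x0=(2.0380, 0.5166) x1=(-1.6370, -0.8760) x2=(-1.8971, 0.1558) x3=(1.0864, 0.8386)
step 5: x0=(2.0450, 0.5216) x1=(-1.6490, -0.8741) x2=(-1.8882, 0.1523) x3=(1.0971, 0.8502)
step 6: x0=(2.0510, 0.5269) x1=(-1.6610, -0.8719) x2=(-1.8791, 0.1478) x3=(1.1086, 0.8616)
step 7: x0=(2.0560, 0.5325) x1=(-1.6732, -0.8692) x2=(-1.8697, 0.1421) x3=(1.1207, 0.8727)
step 8: x0=(2.0600, 0.5386) x1=(-1.6855, -0.8660) x2=(-1.8600, 0.1352) x3=(1.1336, 0.8836)
step 9: x0=(2.0629, 0.5450) x1=(-1.6978, -0.8623) x2=(-1.8502, 0.1268) x3=(1.1471, 0.8942)
step 10: x0=(2.0646, 0.5519) x1=(-1.7102, -0.8581) x2=(-1.8401, 0.1169) x3=(1.1615, 0.9045)
step 11: x0=(2.0652, 0.5593) x1=(-1.7227, -0.8532) x2=(-1.8297, 0.1053) x3=(1.1766, 0.9145)
step 12: x0=(2.0644, 0.5672) x1=(-1.7353, -0.8476) x2=(-1.8192, 0.0918) x3=(1.1927, 0.9241)
step 13: x0=(2.0622, 0.5756) x1=(-1.7480, -0.8412) x2=(-1.8084, 0.0761) x3=(1.2097, 0.9334)
step 14: x0=(2.0585, 0.5847) x1=(-1.7607, -0.8339) x2=(-1.7975, 0.0577) x3=(1.2277, 0.9421)
step 15: x0=(2.0529, 0.5946) x1=(-1.7735, -0.8254) x2=(-1.7864, 0.0363) x3=(1.2471, 0.9504)
step 16: x0=(2.0452, 0.6055) x1=(-1.7863, -0.8156) x2=(-1.7753, 0.0112) x3=(1.2678, 0.9580)
step 17: x0=(2.0352, 0.6174) x1=(-1.7991, -0.8041) x2=(-1.7643, -0.0183) x3=(1.2901, 0.9649)
step 18: x0=(2.0223, 0.6306) x1=(-1.8118, -0.7907) x2=(-1.7535, -0.0532) x3=(1.3144, 0.9709)
step 19: x0=(2.0061, 0.6454) x1=(-1.8243, -0.7753) x2=(-1.7431, -0.0933) x3=(1.3409, 0.9759)
step 20: x0=(1.9866, 0.6619) x1=(-1.8368, -0.7598) x2=(-1.7327, -0.1339) x3=(1.3696, 0.9797)
step 21: x0=(1.9661, 0.6789) x1=(-1.8508, -0.7531) x2=(-1.7184, -0.1505) x3=(1.3990, 0.9831)
step 22: x0=(1.9559, 0.6903) x1=(-1.8683, -0.7623) x2=(-1.6945, -0.1238) x3=(1.4215, 0.9903)
step 23: x0=(1.9760, 0.6848) x1=(-1.8864, -0.7740) x2=(-1.6688, -0.0903) x3=(1.4234, 1.0091)
step 24: x0=(2.0074, 0.6726) x1=(-1.9041, -0.7842) x2=(-1.6444, -0.0609) x3=(1.4176, 1.0323)
step 25: x0=(2.0381, 0.6608) x1=(-1.9211, -0.7925) x2=(-1.6219, -0.0366) x3=(1.4123, 1.0553)
step 26: x0=(2.0657, 0.6510) x1=(-1.9375, -0.7992) x2=(-1.6011, -0.0168) x3=(1.4091, 1.0769)
step 27: x0=(2.0903, 0.6431) x1=(-1.9533, -0.8045) x2=(-1.5818, -0.0006) x3=(1.4079, 1.0972)
step 28: x0=(2.1122, 0.6370) x1=(-1.9685, -0.8088) x2=(-1.5639, 0.0128) x3=(1.4086, 1.1163)
step 29: x0=(2.1319, 0.6325) x1=(-1.9834, -0.8122) x2=(-1.5472, 0.0237) x3=(1.4108, 1.1343)
step 30: x0=(2.1497, 0.6292) x1=(-1.9979, -0.8149) x2=(-1.5315, 0.0327) x3=(1.4142, 1.1515)
step 0 velocities: v0=(0.3300, 0.1000) v1=(-0.3300, 0.0100) v2=(0.2200, 0.0200) v3=(0.2200, 0.3600)
step 0: KE=0.3062, PE=-0.2497, E=0.0565
step 30 velocities: v0=(0.4857, -0.0766) v1=(-0.4089, -0.0679) v2=(0.4356, 0.2324) v3=(0.1140, 0.4796)
step 30: KE=0.5389, PE=-0.4538, E=0.0851

0.0851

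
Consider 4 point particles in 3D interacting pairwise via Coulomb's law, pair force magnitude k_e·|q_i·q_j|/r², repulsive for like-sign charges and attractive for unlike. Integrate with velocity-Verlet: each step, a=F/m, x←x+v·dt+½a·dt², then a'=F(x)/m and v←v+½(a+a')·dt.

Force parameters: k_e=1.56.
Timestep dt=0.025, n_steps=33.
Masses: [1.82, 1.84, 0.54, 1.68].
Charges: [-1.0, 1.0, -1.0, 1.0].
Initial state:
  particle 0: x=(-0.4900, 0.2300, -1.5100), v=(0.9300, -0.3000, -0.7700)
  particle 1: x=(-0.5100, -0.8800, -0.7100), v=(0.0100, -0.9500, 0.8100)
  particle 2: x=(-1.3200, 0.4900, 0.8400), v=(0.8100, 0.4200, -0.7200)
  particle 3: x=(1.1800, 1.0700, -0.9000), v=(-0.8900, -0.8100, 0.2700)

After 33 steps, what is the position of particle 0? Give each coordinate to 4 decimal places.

step 0: x0=(-0.4900, 0.2300, -1.5100) x1=(-0.5100, -0.8800, -0.7100) x2=(-1.3200, 0.4900, 0.8400) x3=(1.1800, 1.0700, -0.9000)
step 1: x0=(-0.4667, 0.2224, -1.5292) x1=(-0.5098, -0.9036, -0.6898) x2=(-1.2997, 0.5004, 0.8220) x3=(1.1577, 1.0497, -0.8933)
step 2: x0=(-0.4432, 0.2147, -1.5482) x1=(-0.5097, -0.9270, -0.6697) x2=(-1.2791, 0.5107, 0.8038) x3=(1.1353, 1.0295, -0.8865)
step 3: x0=(-0.4196, 0.2067, -1.5672) x1=(-0.5096, -0.9502, -0.6496) x2=(-1.2584, 0.5207, 0.7856) x3=(1.1127, 1.0092, -0.8799)
step 4: x0=(-0.3959, 0.1987, -1.5860) x1=(-0.5097, -0.9732, -0.6296) x2=(-1.2374, 0.5306, 0.7672) x3=(1.0900, 0.9889, -0.8732)
step 5: x0=(-0.3720, 0.1905, -1.6046) x1=(-0.5098, -0.9960, -0.6097) x2=(-1.2163, 0.5403, 0.7488) x3=(1.0671, 0.9686, -0.8666)
step 6: x0=(-0.3480, 0.1823, -1.6232) x1=(-0.5099, -1.0187, -0.5899) x2=(-1.1949, 0.5498, 0.7303) x3=(1.0442, 0.9483, -0.8600)
step 7: x0=(-0.3238, 0.1739, -1.6416) x1=(-0.5102, -1.0411, -0.5701) x2=(-1.1734, 0.5591, 0.7116) x3=(1.0210, 0.9279, -0.8535)
step 8: x0=(-0.2995, 0.1654, -1.6598) x1=(-0.5105, -1.0634, -0.5503) x2=(-1.1516, 0.5682, 0.6928) x3=(0.9977, 0.9075, -0.8470)
step 9: x0=(-0.2750, 0.1569, -1.6779) x1=(-0.5108, -1.0855, -0.5306) x2=(-1.1295, 0.5771, 0.6740) x3=(0.9743, 0.8871, -0.8406)
step 10: x0=(-0.2504, 0.1483, -1.6959) x1=(-0.5112, -1.1075, -0.5110) x2=(-1.1073, 0.5857, 0.6550) x3=(0.9506, 0.8667, -0.8342)
step 11: x0=(-0.2257, 0.1397, -1.7138) x1=(-0.5117, -1.1293, -0.4914) x2=(-1.0848, 0.5941, 0.6359) x3=(0.9268, 0.8463, -0.8279)
step 12: x0=(-0.2008, 0.1310, -1.7314) x1=(-0.5122, -1.1509, -0.4718) x2=(-1.0620, 0.6023, 0.6167) x3=(0.9029, 0.8258, -0.8217)
step 13: x0=(-0.1757, 0.1223, -1.7490) x1=(-0.5128, -1.1725, -0.4523) x2=(-1.0390, 0.6102, 0.5973) x3=(0.8787, 0.8053, -0.8156)
step 14: x0=(-0.1505, 0.1135, -1.7663) x1=(-0.5135, -1.1939, -0.4328) x2=(-1.0158, 0.6179, 0.5778) x3=(0.8543, 0.7847, -0.8096)
step 15: x0=(-0.1252, 0.1047, -1.7835) x1=(-0.5141, -1.2152, -0.4133) x2=(-0.9923, 0.6253, 0.5582) x3=(0.8298, 0.7641, -0.8037)
step 16: x0=(-0.0997, 0.0960, -1.8006) x1=(-0.5149, -1.2363, -0.3939) x2=(-0.9685, 0.6324, 0.5385) x3=(0.8051, 0.7435, -0.7979)
step 17: x0=(-0.0741, 0.0872, -1.8174) x1=(-0.5157, -1.2574, -0.3745) x2=(-0.9444, 0.6393, 0.5186) x3=(0.7802, 0.7228, -0.7922)
step 18: x0=(-0.0483, 0.0784, -1.8341) x1=(-0.5165, -1.2783, -0.3551) x2=(-0.9201, 0.6459, 0.4986) x3=(0.7550, 0.7022, -0.7867)
step 19: x0=(-0.0224, 0.0696, -1.8505) x1=(-0.5174, -1.2991, -0.3358) x2=(-0.8954, 0.6522, 0.4785) x3=(0.7297, 0.6814, -0.7812)
step 20: x0=(0.0036, 0.0608, -1.8668) x1=(-0.5183, -1.3198, -0.3165) x2=(-0.8705, 0.6583, 0.4581) x3=(0.7042, 0.6607, -0.7760)
step 21: x0=(0.0298, 0.0521, -1.8828) x1=(-0.5192, -1.3404, -0.2972) x2=(-0.8452, 0.6640, 0.4376) x3=(0.6785, 0.6399, -0.7708)
step 22: x0=(0.0561, 0.0433, -1.8987) x1=(-0.5202, -1.3610, -0.2779) x2=(-0.8195, 0.6695, 0.4170) x3=(0.6526, 0.6190, -0.7658)
step 23: x0=(0.0825, 0.0346, -1.9143) x1=(-0.5212, -1.3814, -0.2587) x2=(-0.7936, 0.6746, 0.3961) x3=(0.6264, 0.5982, -0.7610)
step 24: x0=(0.1090, 0.0259, -1.9296) x1=(-0.5223, -1.4017, -0.2395) x2=(-0.7672, 0.6794, 0.3751) x3=(0.6001, 0.5773, -0.7564)
step 25: x0=(0.1356, 0.0173, -1.9448) x1=(-0.5234, -1.4220, -0.2203) x2=(-0.7405, 0.6839, 0.3538) x3=(0.5736, 0.5564, -0.7519)
step 26: x0=(0.1623, 0.0086, -1.9597) x1=(-0.5245, -1.4421, -0.2011) x2=(-0.7133, 0.6881, 0.3323) x3=(0.5469, 0.5355, -0.7475)
step 27: x0=(0.1891, 0.0000, -1.9743) x1=(-0.5256, -1.4622, -0.1819) x2=(-0.6858, 0.6919, 0.3105) x3=(0.5200, 0.5146, -0.7434)
step 28: x0=(0.2160, -0.0086, -1.9887) x1=(-0.5268, -1.4822, -0.1628) x2=(-0.6577, 0.6954, 0.2884) x3=(0.4929, 0.4937, -0.7393)
step 29: x0=(0.2429, -0.0171, -2.0029) x1=(-0.5280, -1.5022, -0.1437) x2=(-0.6292, 0.6985, 0.2661) x3=(0.4656, 0.4728, -0.7355)
step 30: x0=(0.2698, -0.0256, -2.0168) x1=(-0.5292, -1.5220, -0.1246) x2=(-0.6002, 0.7012, 0.2433) x3=(0.4381, 0.4519, -0.7317)
step 31: x0=(0.2968, -0.0341, -2.0304) x1=(-0.5304, -1.5418, -0.1055) x2=(-0.5707, 0.7035, 0.2202) x3=(0.4105, 0.4311, -0.7281)
step 32: x0=(0.3239, -0.0426, -2.0439) x1=(-0.5317, -1.5616, -0.0864) x2=(-0.5406, 0.7053, 0.1967) x3=(0.3826, 0.4103, -0.7246)
step 33: x0=(0.3509, -0.0511, -2.0570) x1=(-0.5330, -1.5813, -0.0673) x2=(-0.5099, 0.7066, 0.1726) x3=(0.3546, 0.3896, -0.7212)

(0.3509, -0.0511, -2.0570)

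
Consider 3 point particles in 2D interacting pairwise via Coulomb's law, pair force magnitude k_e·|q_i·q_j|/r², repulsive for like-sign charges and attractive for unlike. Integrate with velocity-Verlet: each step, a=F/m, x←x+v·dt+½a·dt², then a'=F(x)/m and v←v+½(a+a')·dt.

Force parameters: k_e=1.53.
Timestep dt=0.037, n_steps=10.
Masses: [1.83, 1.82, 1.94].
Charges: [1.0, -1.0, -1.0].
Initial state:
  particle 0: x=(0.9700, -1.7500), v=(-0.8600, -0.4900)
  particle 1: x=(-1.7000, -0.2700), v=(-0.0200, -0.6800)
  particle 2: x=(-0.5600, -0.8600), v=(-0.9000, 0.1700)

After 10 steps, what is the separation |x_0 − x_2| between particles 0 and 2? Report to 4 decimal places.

step 0: x0=(0.9700, -1.7500) x1=(-1.7000, -0.2700) x2=(-0.5600, -0.8600)
step 1: x0=(0.9380, -1.7680) x1=(-1.7010, -0.2950) x2=(-0.5929, -0.8539)
step 2: x0=(0.9055, -1.7858) x1=(-1.7025, -0.3198) x2=(-0.6248, -0.8484)
step 3: x0=(0.8727, -1.8033) x1=(-1.7047, -0.3442) x2=(-0.6558, -0.8433)
step 4: x0=(0.8394, -1.8205) x1=(-1.7075, -0.3684) x2=(-0.6858, -0.8388)
step 5: x0=(0.8057, -1.8376) x1=(-1.7110, -0.3923) x2=(-0.7147, -0.8348)
step 6: x0=(0.7716, -1.8543) x1=(-1.7153, -0.4158) x2=(-0.7425, -0.8313)
step 7: x0=(0.7371, -1.8708) x1=(-1.7205, -0.4390) x2=(-0.7692, -0.8284)
step 8: x0=(0.7022, -1.8870) x1=(-1.7265, -0.4618) x2=(-0.7947, -0.8261)
step 9: x0=(0.6669, -1.9030) x1=(-1.7334, -0.4843) x2=(-0.8189, -0.8244)
step 10: x0=(0.6312, -1.9187) x1=(-1.7414, -0.5065) x2=(-0.8417, -0.8232)

1.8356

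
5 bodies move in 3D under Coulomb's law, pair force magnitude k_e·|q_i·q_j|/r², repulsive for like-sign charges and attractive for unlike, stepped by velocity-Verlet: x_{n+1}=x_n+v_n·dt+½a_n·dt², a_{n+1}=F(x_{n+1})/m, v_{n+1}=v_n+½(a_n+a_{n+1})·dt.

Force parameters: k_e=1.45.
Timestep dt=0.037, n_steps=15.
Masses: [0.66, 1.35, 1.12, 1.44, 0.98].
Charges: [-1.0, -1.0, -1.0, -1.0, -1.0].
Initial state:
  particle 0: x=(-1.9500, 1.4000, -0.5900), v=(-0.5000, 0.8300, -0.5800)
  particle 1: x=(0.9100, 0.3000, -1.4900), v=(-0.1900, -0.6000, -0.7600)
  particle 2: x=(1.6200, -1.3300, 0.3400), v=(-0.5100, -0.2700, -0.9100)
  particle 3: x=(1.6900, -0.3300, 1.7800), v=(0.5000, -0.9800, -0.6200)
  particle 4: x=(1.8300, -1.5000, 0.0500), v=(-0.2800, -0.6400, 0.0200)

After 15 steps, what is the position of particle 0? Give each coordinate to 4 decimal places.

step 0: x0=(-1.9500, 1.4000, -0.5900) x1=(0.9100, 0.3000, -1.4900) x2=(1.6200, -1.3300, 0.3400) x3=(1.6900, -0.3300, 1.7800) x4=(1.8300, -1.5000, 0.0500)
step 1: x0=(-1.9688, 1.4309, -0.6115) x1=(0.9029, 0.2779, -1.5184) x2=(1.5982, -1.3378, 0.3103) x3=(1.7085, -0.3661, 1.7574) x4=(1.8232, -1.5267, 0.0459)
step 2: x0=(-1.9882, 1.4621, -0.6330) x1=(0.8958, 0.2562, -1.5472) x2=(1.5700, -1.3408, 0.2880) x3=(1.7272, -0.4017, 1.7357) x4=(1.8239, -1.5602, 0.0330)
step 3: x0=(-2.0081, 1.4936, -0.6545) x1=(0.8887, 0.2346, -1.5764) x2=(1.5360, -1.3391, 0.2714) x3=(1.7459, -0.4370, 1.7147) x4=(1.8317, -1.6001, 0.0130)
step 4: x0=(-2.0285, 1.5254, -0.6761) x1=(0.8815, 0.2134, -1.6062) x2=(1.4969, -1.3336, 0.2589) x3=(1.7647, -0.4720, 1.6945) x4=(1.8455, -1.6456, -0.0123)
step 5: x0=(-2.0495, 1.5575, -0.6977) x1=(0.8743, 0.1924, -1.6363) x2=(1.4540, -1.3251, 0.2491) x3=(1.7837, -0.5065, 1.6751) x4=(1.8638, -1.6956, -0.0412)
step 6: x0=(-2.0711, 1.5900, -0.7193) x1=(0.8670, 0.1717, -1.6670) x2=(1.4082, -1.3144, 0.2412) x3=(1.8028, -0.5406, 1.6566) x4=(1.8858, -1.7492, -0.0727)
step 7: x0=(-2.0931, 1.6228, -0.7410) x1=(0.8596, 0.1513, -1.6981) x2=(1.3600, -1.3022, 0.2345) x3=(1.8221, -0.5744, 1.6388) x4=(1.9106, -1.8057, -0.1061)
step 8: x0=(-2.1156, 1.6559, -0.7626) x1=(0.8522, 0.1311, -1.7296) x2=(1.3099, -1.2889, 0.2285) x3=(1.8417, -0.6079, 1.6219) x4=(1.9375, -1.8645, -0.1410)
step 9: x0=(-2.1386, 1.6893, -0.7843) x1=(0.8448, 0.1111, -1.7616) x2=(1.2584, -1.2747, 0.2231) x3=(1.8614, -0.6410, 1.6057) x4=(1.9663, -1.9253, -0.1770)
step 10: x0=(-2.1621, 1.7230, -0.8061) x1=(0.8373, 0.0914, -1.7940) x2=(1.2057, -1.2601, 0.2179) x3=(1.8814, -0.6738, 1.5904) x4=(1.9964, -1.9877, -0.2139)
step 11: x0=(-2.1860, 1.7570, -0.8278) x1=(0.8298, 0.0719, -1.8269) x2=(1.1519, -1.2451, 0.2130) x3=(1.9016, -0.7063, 1.5758) x4=(2.0278, -2.0516, -0.2516)
step 12: x0=(-2.2104, 1.7914, -0.8496) x1=(0.8222, 0.0527, -1.8602) x2=(1.0971, -1.2298, 0.2082) x3=(1.9222, -0.7385, 1.5619) x4=(2.0602, -2.1166, -0.2899)
step 13: x0=(-2.2352, 1.8260, -0.8714) x1=(0.8146, 0.0337, -1.8939) x2=(1.0415, -1.2143, 0.2035) x3=(1.9430, -0.7704, 1.5488) x4=(2.0935, -2.1828, -0.3287)
step 14: x0=(-2.2604, 1.8610, -0.8932) x1=(0.8069, 0.0149, -1.9280) x2=(0.9851, -1.1987, 0.1987) x3=(1.9641, -0.8021, 1.5364) x4=(2.1275, -2.2499, -0.3680)
step 15: x0=(-2.2861, 1.8963, -0.9151) x1=(0.7992, -0.0037, -1.9626) x2=(0.9280, -1.1831, 0.1941) x3=(1.9856, -0.8336, 1.5247) x4=(2.1622, -2.3179, -0.4077)

(-2.2861, 1.8963, -0.9151)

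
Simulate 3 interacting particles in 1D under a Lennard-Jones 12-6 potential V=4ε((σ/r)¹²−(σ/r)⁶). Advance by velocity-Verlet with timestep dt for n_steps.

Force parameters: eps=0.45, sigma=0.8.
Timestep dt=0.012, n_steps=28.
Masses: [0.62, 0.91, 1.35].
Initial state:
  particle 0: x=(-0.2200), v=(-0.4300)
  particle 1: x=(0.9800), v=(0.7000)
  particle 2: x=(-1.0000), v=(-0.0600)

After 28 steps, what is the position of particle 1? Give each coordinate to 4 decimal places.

step 0: x0=(-0.2200) x1=(0.9800) x2=(-1.0000)
step 1: x0=(-0.2226) x1=(0.9883) x2=(-1.0019)
step 2: x0=(-0.2200) x1=(0.9966) x2=(-1.0060)
step 3: x0=(-0.2129) x1=(1.0047) x2=(-1.0122)
step 4: x0=(-0.2025) x1=(1.0128) x2=(-1.0198)
step 5: x0=(-0.1899) x1=(1.0207) x2=(-1.0284)
step 6: x0=(-0.1760) x1=(1.0286) x2=(-1.0375)
step 7: x0=(-0.1615) x1=(1.0363) x2=(-1.0468)
step 8: x0=(-0.1466) x1=(1.0440) x2=(-1.0562)
step 9: x0=(-0.1317) x1=(1.0515) x2=(-1.0656)
step 10: x0=(-0.1169) x1=(1.0589) x2=(-1.0748)
step 11: x0=(-0.1021) x1=(1.0662) x2=(-1.0839)
step 12: x0=(-0.0875) x1=(1.0734) x2=(-1.0929)
step 13: x0=(-0.0730) x1=(1.0804) x2=(-1.1017)
step 14: x0=(-0.0587) x1=(1.0873) x2=(-1.1104)
step 15: x0=(-0.0444) x1=(1.0941) x2=(-1.1190)
step 16: x0=(-0.0302) x1=(1.1008) x2=(-1.1274)
step 17: x0=(-0.0160) x1=(1.1073) x2=(-1.1357)
step 18: x0=(-0.0018) x1=(1.1136) x2=(-1.1440)
step 19: x0=(0.0124) x1=(1.1198) x2=(-1.1521)
step 20: x0=(0.0266) x1=(1.1259) x2=(-1.1601)
step 21: x0=(0.0409) x1=(1.1318) x2=(-1.1681)
step 22: x0=(0.0554) x1=(1.1375) x2=(-1.1760)
step 23: x0=(0.0699) x1=(1.1430) x2=(-1.1839)
step 24: x0=(0.0846) x1=(1.1484) x2=(-1.1917)
step 25: x0=(0.0995) x1=(1.1535) x2=(-1.1994)
step 26: x0=(0.1146) x1=(1.1585) x2=(-1.2071)
step 27: x0=(0.1298) x1=(1.1633) x2=(-1.2147)
step 28: x0=(0.1453) x1=(1.1678) x2=(-1.2224)

(1.1678)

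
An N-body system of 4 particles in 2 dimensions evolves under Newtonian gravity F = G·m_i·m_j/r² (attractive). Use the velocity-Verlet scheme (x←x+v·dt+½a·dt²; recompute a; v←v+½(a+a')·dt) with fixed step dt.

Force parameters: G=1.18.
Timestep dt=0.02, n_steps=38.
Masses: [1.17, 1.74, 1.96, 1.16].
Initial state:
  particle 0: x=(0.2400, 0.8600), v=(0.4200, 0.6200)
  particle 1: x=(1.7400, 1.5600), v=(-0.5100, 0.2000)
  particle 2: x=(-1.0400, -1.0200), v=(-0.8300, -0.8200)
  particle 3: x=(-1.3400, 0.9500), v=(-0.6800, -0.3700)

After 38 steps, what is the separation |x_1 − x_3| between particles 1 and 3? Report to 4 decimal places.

2.8907

step 0: x0=(0.2400, 0.8600) x1=(1.7400, 1.5600) x2=(-1.0400, -1.0200) x3=(-1.3400, 0.9500)
step 1: x0=(0.2484, 0.8724) x1=(1.7297, 1.5639) x2=(-1.0566, -1.0363) x3=(-1.3534, 0.9425)
step 2: x0=(0.2567, 0.8848) x1=(1.7190, 1.5677) x2=(-1.0730, -1.0523) x3=(-1.3665, 0.9348)
step 3: x0=(0.2650, 0.8972) x1=(1.7081, 1.5714) x2=(-1.0894, -1.0680) x3=(-1.3793, 0.9268)
step 4: x0=(0.2734, 0.9096) x1=(1.6969, 1.5749) x2=(-1.1058, -1.0835) x3=(-1.3918, 0.9186)
step 5: x0=(0.2817, 0.9220) x1=(1.6854, 1.5782) x2=(-1.1220, -1.0988) x3=(-1.4039, 0.9103)
step 6: x0=(0.2901, 0.9344) x1=(1.6735, 1.5814) x2=(-1.1382, -1.1138) x3=(-1.4158, 0.9017)
step 7: x0=(0.2985, 0.9469) x1=(1.6614, 1.5845) x2=(-1.1543, -1.1286) x3=(-1.4273, 0.8929)
step 8: x0=(0.3070, 0.9594) x1=(1.6489, 1.5873) x2=(-1.1703, -1.1431) x3=(-1.4385, 0.8839)
step 9: x0=(0.3155, 0.9719) x1=(1.6362, 1.5901) x2=(-1.1863, -1.1574) x3=(-1.4495, 0.8748)
step 10: x0=(0.3242, 0.9845) x1=(1.6231, 1.5926) x2=(-1.2022, -1.1715) x3=(-1.4602, 0.8654)
step 11: x0=(0.3330, 0.9971) x1=(1.6096, 1.5950) x2=(-1.2180, -1.1853) x3=(-1.4706, 0.8559)
step 12: x0=(0.3419, 1.0097) x1=(1.5958, 1.5972) x2=(-1.2338, -1.1989) x3=(-1.4807, 0.8462)
step 13: x0=(0.3509, 1.0225) x1=(1.5817, 1.5993) x2=(-1.2495, -1.2123) x3=(-1.4905, 0.8362)
step 14: x0=(0.3601, 1.0353) x1=(1.5671, 1.6012) x2=(-1.2651, -1.2254) x3=(-1.5001, 0.8261)
step 15: x0=(0.3696, 1.0482) x1=(1.5522, 1.6028) x2=(-1.2807, -1.2384) x3=(-1.5094, 0.8159)
step 16: x0=(0.3792, 1.0612) x1=(1.5370, 1.6043) x2=(-1.2962, -1.2511) x3=(-1.5185, 0.8054)
step 17: x0=(0.3891, 1.0742) x1=(1.5213, 1.6056) x2=(-1.3117, -1.2636) x3=(-1.5273, 0.7948)
step 18: x0=(0.3992, 1.0874) x1=(1.5052, 1.6067) x2=(-1.3271, -1.2759) x3=(-1.5359, 0.7840)
step 19: x0=(0.4097, 1.1008) x1=(1.4887, 1.6076) x2=(-1.3424, -1.2879) x3=(-1.5442, 0.7731)
step 20: x0=(0.4204, 1.1142) x1=(1.4717, 1.6082) x2=(-1.3577, -1.2998) x3=(-1.5523, 0.7619)
step 21: x0=(0.4315, 1.1278) x1=(1.4543, 1.6086) x2=(-1.3729, -1.3114) x3=(-1.5601, 0.7506)
step 22: x0=(0.4430, 1.1416) x1=(1.4364, 1.6088) x2=(-1.3880, -1.3228) x3=(-1.5678, 0.7392)
step 23: x0=(0.4550, 1.1556) x1=(1.4180, 1.6088) x2=(-1.4031, -1.3341) x3=(-1.5751, 0.7275)
step 24: x0=(0.4674, 1.1697) x1=(1.3990, 1.6084) x2=(-1.4182, -1.3451) x3=(-1.5823, 0.7157)
step 25: x0=(0.4803, 1.1841) x1=(1.3795, 1.6078) x2=(-1.4331, -1.3559) x3=(-1.5892, 0.7038)
step 26: x0=(0.4938, 1.1988) x1=(1.3594, 1.6069) x2=(-1.4481, -1.3665) x3=(-1.5960, 0.6917)
step 27: x0=(0.5080, 1.2137) x1=(1.3386, 1.6057) x2=(-1.4629, -1.3769) x3=(-1.6025, 0.6794)
step 28: x0=(0.5228, 1.2290) x1=(1.3172, 1.6041) x2=(-1.4777, -1.3870) x3=(-1.6088, 0.6669)
step 29: x0=(0.5385, 1.2446) x1=(1.2950, 1.6022) x2=(-1.4925, -1.3970) x3=(-1.6149, 0.6543)
step 30: x0=(0.5551, 1.2606) x1=(1.2720, 1.5999) x2=(-1.5072, -1.4068) x3=(-1.6208, 0.6415)
step 31: x0=(0.5727, 1.2771) x1=(1.2482, 1.5972) x2=(-1.5218, -1.4164) x3=(-1.6265, 0.6286)
step 32: x0=(0.5915, 1.2941) x1=(1.2233, 1.5939) x2=(-1.5364, -1.4257) x3=(-1.6319, 0.6155)
step 33: x0=(0.6116, 1.3117) x1=(1.1973, 1.5901) x2=(-1.5509, -1.4349) x3=(-1.6372, 0.6022)
step 34: x0=(0.6334, 1.3301) x1=(1.1701, 1.5857) x2=(-1.5654, -1.4438) x3=(-1.6424, 0.5888)
step 35: x0=(0.6571, 1.3494) x1=(1.1413, 1.5806) x2=(-1.5798, -1.4526) x3=(-1.6473, 0.5752)
step 36: x0=(0.6833, 1.3699) x1=(1.1107, 1.5746) x2=(-1.5942, -1.4611) x3=(-1.6520, 0.5615)
step 37: x0=(0.7127, 1.3918) x1=(1.0778, 1.5674) x2=(-1.6085, -1.4695) x3=(-1.6566, 0.5476)
step 38: x0=(0.7464, 1.4159) x1=(1.0418, 1.5588) x2=(-1.6227, -1.4776) x3=(-1.6610, 0.5335)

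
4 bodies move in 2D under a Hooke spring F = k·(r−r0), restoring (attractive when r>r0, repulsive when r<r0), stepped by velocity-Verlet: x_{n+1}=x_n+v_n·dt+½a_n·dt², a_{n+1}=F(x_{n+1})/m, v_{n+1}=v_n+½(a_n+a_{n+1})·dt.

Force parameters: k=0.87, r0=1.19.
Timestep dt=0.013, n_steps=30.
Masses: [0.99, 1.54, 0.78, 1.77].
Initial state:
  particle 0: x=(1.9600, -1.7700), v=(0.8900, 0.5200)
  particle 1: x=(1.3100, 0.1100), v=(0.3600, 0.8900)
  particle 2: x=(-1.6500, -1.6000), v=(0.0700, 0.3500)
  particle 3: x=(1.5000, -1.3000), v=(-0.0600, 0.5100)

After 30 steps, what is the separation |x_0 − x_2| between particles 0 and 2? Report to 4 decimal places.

3.2557

step 0: x0=(1.9600, -1.7700) x1=(1.3100, 0.1100) x2=(-1.6500, -1.6000) x3=(1.5000, -1.3000)
step 1: x0=(1.9714, -1.7632) x1=(1.3146, 0.1215) x2=(-1.6485, -1.5953) x3=(1.4991, -1.2934)
step 2: x0=(1.9825, -1.7563) x1=(1.3190, 0.1327) x2=(-1.6458, -1.5905) x3=(1.4980, -1.2867)
step 3: x0=(1.9932, -1.7494) x1=(1.3233, 0.1438) x2=(-1.6419, -1.5853) x3=(1.4968, -1.2800)
step 4: x0=(2.0035, -1.7424) x1=(1.3275, 0.1547) x2=(-1.6368, -1.5800) x3=(1.4953, -1.2732)
step 5: x0=(2.0135, -1.7352) x1=(1.3314, 0.1653) x2=(-1.6305, -1.5744) x3=(1.4936, -1.2664)
step 6: x0=(2.0232, -1.7281) x1=(1.3353, 0.1758) x2=(-1.6231, -1.5686) x3=(1.4918, -1.2596)
step 7: x0=(2.0325, -1.7208) x1=(1.3389, 0.1860) x2=(-1.6144, -1.5626) x3=(1.4897, -1.2528)
step 8: x0=(2.0414, -1.7134) x1=(1.3424, 0.1960) x2=(-1.6045, -1.5563) x3=(1.4875, -1.2459)
step 9: x0=(2.0500, -1.7060) x1=(1.3458, 0.2059) x2=(-1.5935, -1.5498) x3=(1.4851, -1.2390)
step 10: x0=(2.0582, -1.6984) x1=(1.3490, 0.2155) x2=(-1.5813, -1.5431) x3=(1.4825, -1.2320)
step 11: x0=(2.0661, -1.6908) x1=(1.3521, 0.2249) x2=(-1.5679, -1.5361) x3=(1.4797, -1.2251)
step 12: x0=(2.0736, -1.6831) x1=(1.3550, 0.2341) x2=(-1.5533, -1.5290) x3=(1.4767, -1.2181)
step 13: x0=(2.0808, -1.6752) x1=(1.3577, 0.2430) x2=(-1.5376, -1.5215) x3=(1.4735, -1.2111)
step 14: x0=(2.0876, -1.6673) x1=(1.3603, 0.2518) x2=(-1.5207, -1.5139) x3=(1.4701, -1.2040)
step 15: x0=(2.0941, -1.6593) x1=(1.3628, 0.2603) x2=(-1.5026, -1.5060) x3=(1.4666, -1.1969)
step 16: x0=(2.1002, -1.6512) x1=(1.3651, 0.2687) x2=(-1.4835, -1.4979) x3=(1.4629, -1.1898)
step 17: x0=(2.1059, -1.6430) x1=(1.3673, 0.2768) x2=(-1.4632, -1.4895) x3=(1.4590, -1.1827)
step 18: x0=(2.1113, -1.6346) x1=(1.3693, 0.2847) x2=(-1.4417, -1.4809) x3=(1.4549, -1.1755)
step 19: x0=(2.1164, -1.6262) x1=(1.3712, 0.2924) x2=(-1.4192, -1.4721) x3=(1.4507, -1.1683)
step 20: x0=(2.1211, -1.6177) x1=(1.3729, 0.2999) x2=(-1.3956, -1.4631) x3=(1.4463, -1.1611)
step 21: x0=(2.1254, -1.6091) x1=(1.3745, 0.3072) x2=(-1.3709, -1.4538) x3=(1.4418, -1.1539)
step 22: x0=(2.1294, -1.6003) x1=(1.3760, 0.3143) x2=(-1.3451, -1.4444) x3=(1.4370, -1.1466)
step 23: x0=(2.1331, -1.5915) x1=(1.3774, 0.3212) x2=(-1.3182, -1.4347) x3=(1.4321, -1.1393)
step 24: x0=(2.1364, -1.5825) x1=(1.3786, 0.3278) x2=(-1.2903, -1.4247) x3=(1.4271, -1.1320)
step 25: x0=(2.1394, -1.5735) x1=(1.3797, 0.3343) x2=(-1.2614, -1.4146) x3=(1.4219, -1.1247)
step 26: x0=(2.1421, -1.5643) x1=(1.3806, 0.3405) x2=(-1.2315, -1.4042) x3=(1.4166, -1.1173)
step 27: x0=(2.1444, -1.5551) x1=(1.3814, 0.3466) x2=(-1.2006, -1.3936) x3=(1.4111, -1.1099)
step 28: x0=(2.1464, -1.5457) x1=(1.3822, 0.3524) x2=(-1.1687, -1.3828) x3=(1.4055, -1.1025)
step 29: x0=(2.1481, -1.5362) x1=(1.3827, 0.3580) x2=(-1.1358, -1.3718) x3=(1.3997, -1.0951)
step 30: x0=(2.1495, -1.5266) x1=(1.3832, 0.3635) x2=(-1.1020, -1.3606) x3=(1.3938, -1.0877)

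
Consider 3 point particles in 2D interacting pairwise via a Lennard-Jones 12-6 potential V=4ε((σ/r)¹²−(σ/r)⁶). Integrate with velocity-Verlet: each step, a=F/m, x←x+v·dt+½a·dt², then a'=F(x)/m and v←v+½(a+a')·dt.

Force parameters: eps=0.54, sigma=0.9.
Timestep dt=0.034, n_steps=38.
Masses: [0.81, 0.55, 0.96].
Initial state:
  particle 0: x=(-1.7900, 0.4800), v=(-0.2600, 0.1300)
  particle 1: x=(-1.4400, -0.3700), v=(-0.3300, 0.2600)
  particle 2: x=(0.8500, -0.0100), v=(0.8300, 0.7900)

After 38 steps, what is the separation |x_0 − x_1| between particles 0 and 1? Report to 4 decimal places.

1.2213

step 0: x0=(-1.7900, 0.4800) x1=(-1.4400, -0.3700) x2=(0.8500, -0.0100)
step 1: x0=(-1.8014, 0.4907) x1=(-1.4474, -0.3703) x2=(0.8782, 0.0169)
step 2: x0=(-1.8167, 0.5108) x1=(-1.4490, -0.3847) x2=(0.9064, 0.0437)
step 3: x0=(-1.8334, 0.5343) x1=(-1.4486, -0.4039) x2=(0.9345, 0.0706)
step 4: x0=(-1.8499, 0.5576) x1=(-1.4483, -0.4228) x2=(0.9627, 0.0974)
step 5: x0=(-1.8659, 0.5794) x1=(-1.4489, -0.4396) x2=(0.9908, 0.1243)
step 6: x0=(-1.8811, 0.5993) x1=(-1.4505, -0.4535) x2=(1.0189, 0.1511)
step 7: x0=(-1.8955, 0.6173) x1=(-1.4533, -0.4647) x2=(1.0469, 0.1780)
step 8: x0=(-1.9092, 0.6336) x1=(-1.4571, -0.4733) x2=(1.0750, 0.2048)
step 9: x0=(-1.9222, 0.6482) x1=(-1.4619, -0.4794) x2=(1.1031, 0.2317)
step 10: x0=(-1.9345, 0.6612) x1=(-1.4676, -0.4832) x2=(1.1311, 0.2585)
step 11: x0=(-1.9463, 0.6728) x1=(-1.4742, -0.4849) x2=(1.1591, 0.2853)
step 12: x0=(-1.9575, 0.6831) x1=(-1.4816, -0.4846) x2=(1.1871, 0.3122)
step 13: x0=(-1.9681, 0.6920) x1=(-1.4898, -0.4823) x2=(1.2151, 0.3390)
step 14: x0=(-1.9783, 0.6996) x1=(-1.4987, -0.4781) x2=(1.2431, 0.3658)
step 15: x0=(-1.9879, 0.7059) x1=(-1.5084, -0.4721) x2=(1.2711, 0.3927)
step 16: x0=(-1.9970, 0.7110) x1=(-1.5188, -0.4642) x2=(1.2991, 0.4195)
step 17: x0=(-2.0055, 0.7148) x1=(-1.5300, -0.4544) x2=(1.3271, 0.4463)
step 18: x0=(-2.0136, 0.7173) x1=(-1.5420, -0.4426) x2=(1.3551, 0.4732)
step 19: x0=(-2.0211, 0.7184) x1=(-1.5548, -0.4289) x2=(1.3831, 0.5000)
step 20: x0=(-2.0279, 0.7181) x1=(-1.5684, -0.4130) x2=(1.4110, 0.5268)
step 21: x0=(-2.0342, 0.7163) x1=(-1.5830, -0.3949) x2=(1.4390, 0.5536)
step 22: x0=(-2.0398, 0.7128) x1=(-1.5985, -0.3743) x2=(1.4669, 0.5805)
step 23: x0=(-2.0447, 0.7075) x1=(-1.6151, -0.3512) x2=(1.4949, 0.6073)
step 24: x0=(-2.0488, 0.7004) x1=(-1.6328, -0.3253) x2=(1.5228, 0.6341)
step 25: x0=(-2.0522, 0.6914) x1=(-1.6516, -0.2966) x2=(1.5508, 0.6609)
step 26: x0=(-2.0549, 0.6808) x1=(-1.6714, -0.2655) x2=(1.5787, 0.6878)
step 27: x0=(-2.0574, 0.6696) x1=(-1.6915, -0.2338) x2=(1.6067, 0.7146)
step 28: x0=(-2.0609, 0.6612) x1=(-1.7100, -0.2058) x2=(1.6346, 0.7414)
step 29: x0=(-2.0680, 0.6612) x1=(-1.7234, -0.1905) x2=(1.6626, 0.7682)
step 30: x0=(-2.0801, 0.6739) x1=(-1.7293, -0.1938) x2=(1.6905, 0.7951)
step 31: x0=(-2.0956, 0.6950) x1=(-1.7301, -0.2095) x2=(1.7184, 0.8219)
step 32: x0=(-2.1122, 0.7187) x1=(-1.7295, -0.2289) x2=(1.7464, 0.8487)
step 33: x0=(-2.1285, 0.7418) x1=(-1.7292, -0.2475) x2=(1.7743, 0.8755)
step 34: x0=(-2.1442, 0.7633) x1=(-1.7298, -0.2638) x2=(1.8022, 0.9023)
step 35: x0=(-2.1592, 0.7829) x1=(-1.7315, -0.2773) x2=(1.8302, 0.9292)
step 36: x0=(-2.1733, 0.8007) x1=(-1.7344, -0.2880) x2=(1.8581, 0.9560)
step 37: x0=(-2.1868, 0.8166) x1=(-1.7383, -0.2961) x2=(1.8860, 0.9828)
step 38: x0=(-2.1996, 0.8310) x1=(-1.7432, -0.3018) x2=(1.9139, 1.0096)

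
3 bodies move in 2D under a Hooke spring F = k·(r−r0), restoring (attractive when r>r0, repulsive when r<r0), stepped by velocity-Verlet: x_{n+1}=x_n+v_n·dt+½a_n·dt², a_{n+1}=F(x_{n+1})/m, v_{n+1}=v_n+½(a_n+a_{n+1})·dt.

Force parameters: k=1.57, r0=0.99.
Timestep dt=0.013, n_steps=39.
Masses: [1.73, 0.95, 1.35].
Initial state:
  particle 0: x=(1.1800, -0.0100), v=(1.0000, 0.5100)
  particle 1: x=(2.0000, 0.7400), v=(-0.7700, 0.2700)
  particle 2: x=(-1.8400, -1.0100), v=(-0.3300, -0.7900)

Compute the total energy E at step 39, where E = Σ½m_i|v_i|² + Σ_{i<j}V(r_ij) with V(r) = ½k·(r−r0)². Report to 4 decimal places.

13.8706

step 0: x0=(1.1800, -0.0100) x1=(2.0000, 0.7400) x2=(-1.8400, -1.0100)
step 1: x0=(1.1928, -0.0034) x1=(1.9896, 0.7433) x2=(-1.8438, -1.0201)
step 2: x0=(1.2054, 0.0031) x1=(1.9783, 0.7462) x2=(-1.8466, -1.0297)
step 3: x0=(1.2176, 0.0095) x1=(1.9662, 0.7487) x2=(-1.8484, -1.0390)
step 4: x0=(1.2295, 0.0157) x1=(1.9533, 0.7509) x2=(-1.8492, -1.0478)
step 5: x0=(1.2411, 0.0219) x1=(1.9395, 0.7526) x2=(-1.8491, -1.0563)
step 6: x0=(1.2523, 0.0280) x1=(1.9249, 0.7539) x2=(-1.8479, -1.0643)
step 7: x0=(1.2633, 0.0339) x1=(1.9096, 0.7549) x2=(-1.8458, -1.0719)
step 8: x0=(1.2738, 0.0397) x1=(1.8934, 0.7555) x2=(-1.8426, -1.0790)
step 9: x0=(1.2841, 0.0454) x1=(1.8764, 0.7557) x2=(-1.8385, -1.0858)
step 10: x0=(1.2940, 0.0510) x1=(1.8587, 0.7555) x2=(-1.8334, -1.0921)
step 11: x0=(1.3035, 0.0564) x1=(1.8402, 0.7549) x2=(-1.8273, -1.0979)
step 12: x0=(1.3127, 0.0617) x1=(1.8209, 0.7540) x2=(-1.8202, -1.1034)
step 13: x0=(1.3216, 0.0669) x1=(1.8009, 0.7527) x2=(-1.8121, -1.1084)
step 14: x0=(1.3301, 0.0719) x1=(1.7802, 0.7510) x2=(-1.8031, -1.1129)
step 15: x0=(1.3382, 0.0767) x1=(1.7587, 0.7490) x2=(-1.7931, -1.1170)
step 16: x0=(1.3460, 0.0814) x1=(1.7365, 0.7467) x2=(-1.7822, -1.1207)
step 17: x0=(1.3535, 0.0860) x1=(1.7136, 0.7440) x2=(-1.7702, -1.1240)
step 18: x0=(1.3606, 0.0903) x1=(1.6900, 0.7410) x2=(-1.7574, -1.1267)
step 19: x0=(1.3673, 0.0946) x1=(1.6657, 0.7376) x2=(-1.7436, -1.1291)
step 20: x0=(1.3737, 0.0986) x1=(1.6408, 0.7340) x2=(-1.7289, -1.1310)
step 21: x0=(1.3797, 0.1025) x1=(1.6151, 0.7300) x2=(-1.7132, -1.1325)
step 22: x0=(1.3854, 0.1062) x1=(1.5888, 0.7257) x2=(-1.6967, -1.1335)
step 23: x0=(1.3907, 0.1097) x1=(1.5619, 0.7211) x2=(-1.6792, -1.1341)
step 24: x0=(1.3957, 0.1130) x1=(1.5343, 0.7163) x2=(-1.6609, -1.1342)
step 25: x0=(1.4003, 0.1161) x1=(1.5061, 0.7112) x2=(-1.6417, -1.1339)
step 26: x0=(1.4046, 0.1190) x1=(1.4773, 0.7058) x2=(-1.6216, -1.1332)
step 27: x0=(1.4086, 0.1218) x1=(1.4479, 0.7001) x2=(-1.6006, -1.1320)
step 28: x0=(1.4122, 0.1243) x1=(1.4178, 0.6942) x2=(-1.5788, -1.1304)
step 29: x0=(1.4156, 0.1267) x1=(1.3872, 0.6880) x2=(-1.5562, -1.1284)
step 30: x0=(1.4186, 0.1288) x1=(1.3559, 0.6816) x2=(-1.5328, -1.1259)
step 31: x0=(1.4213, 0.1308) x1=(1.3241, 0.6750) x2=(-1.5085, -1.1230)
step 32: x0=(1.4237, 0.1325) x1=(1.2917, 0.6681) x2=(-1.4835, -1.1197)
step 33: x0=(1.4258, 0.1341) x1=(1.2587, 0.6610) x2=(-1.4577, -1.1160)
step 34: x0=(1.4277, 0.1354) x1=(1.2252, 0.6536) x2=(-1.4311, -1.1119)
step 35: x0=(1.4292, 0.1366) x1=(1.1911, 0.6461) x2=(-1.4038, -1.1074)
step 36: x0=(1.4305, 0.1376) x1=(1.1564, 0.6383) x2=(-1.3757, -1.1024)
step 37: x0=(1.4316, 0.1384) x1=(1.1213, 0.6302) x2=(-1.3470, -1.0971)
step 38: x0=(1.4323, 0.1390) x1=(1.0856, 0.6220) x2=(-1.3175, -1.0914)
step 39: x0=(1.4329, 0.1394) x1=(1.0494, 0.6135) x2=(-1.2874, -1.0853)
step 0 velocities: v0=(1.0000, 0.5100) v1=(-0.7700, 0.2700) v2=(-0.3300, -0.7900)
step 0: KE=1.9010, PE=11.9705, E=13.8715
step 39 velocities: v0=(0.0317, 0.0268) v1=(-2.8045, -0.6608) v2=(2.3426, 0.4843)
step 39: KE=7.8074, PE=6.0633, E=13.8706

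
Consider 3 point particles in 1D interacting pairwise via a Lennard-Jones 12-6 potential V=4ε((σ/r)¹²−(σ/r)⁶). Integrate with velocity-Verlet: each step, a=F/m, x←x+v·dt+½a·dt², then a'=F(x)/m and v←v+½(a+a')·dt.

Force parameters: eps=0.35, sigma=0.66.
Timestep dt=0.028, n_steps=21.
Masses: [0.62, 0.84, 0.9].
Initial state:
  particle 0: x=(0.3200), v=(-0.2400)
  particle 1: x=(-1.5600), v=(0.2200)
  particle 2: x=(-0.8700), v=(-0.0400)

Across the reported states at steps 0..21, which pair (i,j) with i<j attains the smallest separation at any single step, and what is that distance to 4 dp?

pair (1,2), distance 0.6873

step 0: x0=(0.3200) x1=(-1.5600) x2=(-0.8700)
step 1: x0=(0.3132) x1=(-1.5562) x2=(-0.8689)
step 2: x0=(0.3060) x1=(-1.5574) x2=(-0.8628)
step 3: x0=(0.2986) x1=(-1.5625) x2=(-0.8529)
step 4: x0=(0.2909) x1=(-1.5698) x2=(-0.8408)
step 5: x0=(0.2829) x1=(-1.5776) x2=(-0.8280)
step 6: x0=(0.2744) x1=(-1.5851) x2=(-0.8151)
step 7: x0=(0.2655) x1=(-1.5918) x2=(-0.8028)
step 8: x0=(0.2561) x1=(-1.5974) x2=(-0.7911)
step 9: x0=(0.2461) x1=(-1.6018) x2=(-0.7801)
step 10: x0=(0.2355) x1=(-1.6050) x2=(-0.7698)
step 11: x0=(0.2241) x1=(-1.6070) x2=(-0.7601)
step 12: x0=(0.2120) x1=(-1.6079) x2=(-0.7509)
step 13: x0=(0.1989) x1=(-1.6076) x2=(-0.7421)
step 14: x0=(0.1848) x1=(-1.6063) x2=(-0.7336)
step 15: x0=(0.1695) x1=(-1.6039) x2=(-0.7254)
step 16: x0=(0.1529) x1=(-1.6004) x2=(-0.7171)
step 17: x0=(0.1348) x1=(-1.5960) x2=(-0.7089)
step 18: x0=(0.1152) x1=(-1.5905) x2=(-0.7004)
step 19: x0=(0.0940) x1=(-1.5841) x2=(-0.6918)
step 20: x0=(0.0713) x1=(-1.5766) x2=(-0.6831)
step 21: x0=(0.0479) x1=(-1.5682) x2=(-0.6749)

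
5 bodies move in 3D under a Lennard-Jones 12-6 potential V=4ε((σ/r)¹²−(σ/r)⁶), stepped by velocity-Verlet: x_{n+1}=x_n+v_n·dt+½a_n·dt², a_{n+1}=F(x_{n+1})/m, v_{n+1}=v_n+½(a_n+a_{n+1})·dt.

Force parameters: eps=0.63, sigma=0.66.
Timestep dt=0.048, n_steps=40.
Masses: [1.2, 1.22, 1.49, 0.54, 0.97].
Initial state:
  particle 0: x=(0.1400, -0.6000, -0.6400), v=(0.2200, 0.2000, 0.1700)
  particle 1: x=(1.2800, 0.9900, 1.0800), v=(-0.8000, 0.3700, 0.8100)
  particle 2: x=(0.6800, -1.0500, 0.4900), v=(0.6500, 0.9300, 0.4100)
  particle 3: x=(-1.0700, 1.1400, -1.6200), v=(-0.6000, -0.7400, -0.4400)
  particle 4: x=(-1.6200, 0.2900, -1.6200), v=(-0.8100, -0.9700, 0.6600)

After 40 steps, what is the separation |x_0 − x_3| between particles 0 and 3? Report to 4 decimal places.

step 0: x0=(0.1400, -0.6000, -0.6400) x1=(1.2800, 0.9900, 1.0800) x2=(0.6800, -1.0500, 0.4900) x3=(-1.0700, 1.1400, -1.6200) x4=(-1.6200, 0.2900, -1.6200)
step 1: x0=(0.1506, -0.5904, -0.6317) x1=(1.2416, 1.0078, 1.1189) x2=(0.7111, -1.0053, 0.5096) x3=(-1.0999, 1.1027, -1.6411) x4=(-1.6582, 0.2444, -1.5883)
step 2: x0=(0.1614, -0.5810, -0.6232) x1=(1.2032, 1.0255, 1.1578) x2=(0.7422, -0.9605, 0.5289) x3=(-1.1319, 1.0622, -1.6620) x4=(-1.6953, 0.2006, -1.5567)
step 3: x0=(0.1722, -0.5716, -0.6144) x1=(1.1648, 1.0432, 1.1966) x2=(0.7731, -0.9157, 0.5481) x3=(-1.1659, 1.0187, -1.6826) x4=(-1.7313, 0.1585, -1.5254)
step 4: x0=(0.1832, -0.5623, -0.6053) x1=(1.1264, 1.0609, 1.2355) x2=(0.8040, -0.8708, 0.5671) x3=(-1.2018, 0.9723, -1.7026) x4=(-1.7662, 0.1179, -1.4943)
step 5: x0=(0.1943, -0.5530, -0.5961) x1=(1.0880, 1.0786, 1.2743) x2=(0.8347, -0.8258, 0.5859) x3=(-1.2395, 0.9231, -1.7219) x4=(-1.8000, 0.0790, -1.4636)
step 6: x0=(0.2054, -0.5437, -0.5866) x1=(1.0495, 1.0963, 1.3132) x2=(0.8654, -0.7808, 0.6045) x3=(-1.2790, 0.8711, -1.7403) x4=(-1.8329, 0.0415, -1.4333)
step 7: x0=(0.2167, -0.5345, -0.5769) x1=(1.0111, 1.1140, 1.3520) x2=(0.8960, -0.7357, 0.6229) x3=(-1.3203, 0.8164, -1.7578) x4=(-1.8647, 0.0056, -1.4036)
step 8: x0=(0.2281, -0.5254, -0.5671) x1=(0.9727, 1.1316, 1.3908) x2=(0.9264, -0.6906, 0.6412) x3=(-1.3635, 0.7589, -1.7740) x4=(-1.8955, -0.0288, -1.3746)
step 9: x0=(0.2396, -0.5162, -0.5570) x1=(0.9343, 1.1493, 1.4297) x2=(0.9568, -0.6454, 0.6594) x3=(-1.4086, 0.6985, -1.7888) x4=(-1.9251, -0.0616, -1.3464)
step 10: x0=(0.2512, -0.5071, -0.5468) x1=(0.8958, 1.1669, 1.4685) x2=(0.9871, -0.6002, 0.6774) x3=(-1.4557, 0.6352, -1.8018) x4=(-1.9537, -0.0928, -1.3191)
step 11: x0=(0.2629, -0.4979, -0.5364) x1=(0.8574, 1.1845, 1.5073) x2=(1.0174, -0.5550, 0.6953) x3=(-1.5049, 0.5688, -1.8128) x4=(-1.9811, -0.1222, -1.2930)
step 12: x0=(0.2747, -0.4888, -0.5258) x1=(0.8190, 1.2020, 1.5461) x2=(1.0475, -0.5098, 0.7131) x3=(-1.5564, 0.4990, -1.8213) x4=(-2.0072, -0.1497, -1.2683)
step 13: x0=(0.2865, -0.4797, -0.5152) x1=(0.7806, 1.2196, 1.5848) x2=(1.0776, -0.4645, 0.7308) x3=(-1.6105, 0.4255, -1.8266) x4=(-2.0318, -0.1753, -1.2453)
step 14: x0=(0.2985, -0.4705, -0.5044) x1=(0.7421, 1.2371, 1.6236) x2=(1.1076, -0.4193, 0.7484) x3=(-1.6674, 0.3479, -1.8279) x4=(-2.0548, -0.1985, -1.2245)
step 15: x0=(0.3105, -0.4614, -0.4934) x1=(0.7037, 1.2546, 1.6623) x2=(1.1375, -0.3740, 0.7659) x3=(-1.7276, 0.2657, -1.8241) x4=(-2.0761, -0.2192, -1.2066)
step 16: x0=(0.3225, -0.4522, -0.4824) x1=(0.6653, 1.2720, 1.7011) x2=(1.1674, -0.3287, 0.7833) x3=(-1.7915, 0.1783, -1.8138) x4=(-2.0952, -0.2370, -1.1923)
step 17: x0=(0.3346, -0.4431, -0.4713) x1=(0.6269, 1.2895, 1.7398) x2=(1.1972, -0.2834, 0.8006) x3=(-1.8590, 0.0861, -1.7961) x4=(-2.1124, -0.2520, -1.1822)
step 18: x0=(0.3468, -0.4339, -0.4600) x1=(0.5885, 1.3069, 1.7785) x2=(1.2270, -0.2381, 0.8179) x3=(-1.9270, -0.0069, -1.7772) x4=(-2.1292, -0.2667, -1.1727)
step 19: x0=(0.3591, -0.4247, -0.4487) x1=(0.5501, 1.3243, 1.8172) x2=(1.2567, -0.1928, 0.8351) x3=(-1.9831, -0.0846, -1.7937) x4=(-2.1527, -0.2899, -1.1434)
step 20: x0=(0.3714, -0.4155, -0.4373) x1=(0.5117, 1.3417, 1.8559) x2=(1.2863, -0.1474, 0.8523) x3=(-2.0336, -0.1555, -1.8320) x4=(-2.1793, -0.3169, -1.1020)
step 21: x0=(0.3837, -0.4062, -0.4259) x1=(0.4734, 1.3591, 1.8945) x2=(1.3159, -0.1021, 0.8694) x3=(-2.0850, -0.2275, -1.8651) x4=(-2.2053, -0.3432, -1.0636)
step 22: x0=(0.3961, -0.3970, -0.4144) x1=(0.4350, 1.3764, 1.9332) x2=(1.3455, -0.0568, 0.8865) x3=(-2.1380, -0.3008, -1.8886) x4=(-2.2305, -0.3688, -1.0305)
step 23: x0=(0.4085, -0.3877, -0.4028) x1=(0.3967, 1.3938, 1.9718) x2=(1.3750, -0.0115, 0.9035) x3=(-2.1918, -0.3749, -1.9033) x4=(-2.2552, -0.3940, -1.0022)
step 24: x0=(0.4209, -0.3785, -0.3912) x1=(0.3583, 1.4111, 2.0105) x2=(1.4045, 0.0339, 0.9205) x3=(-2.2462, -0.4491, -1.9104) x4=(-2.2796, -0.4191, -0.9782)
step 25: x0=(0.4334, -0.3692, -0.3795) x1=(0.3200, 1.4284, 2.0491) x2=(1.4339, 0.0792, 0.9375) x3=(-2.3008, -0.5232, -1.9111) x4=(-2.3039, -0.4443, -0.9578)
step 26: x0=(0.4459, -0.3599, -0.3678) x1=(0.2816, 1.4457, 2.0877) x2=(1.4633, 0.1245, 0.9544) x3=(-2.3555, -0.5967, -1.9061) x4=(-2.3281, -0.4698, -0.9405)
step 27: x0=(0.4584, -0.3506, -0.3560) x1=(0.2433, 1.4630, 2.1263) x2=(1.4927, 0.1698, 0.9713) x3=(-2.4100, -0.6696, -1.8960) x4=(-2.3525, -0.4956, -0.9261)
step 28: x0=(0.4710, -0.3412, -0.3442) x1=(0.2050, 1.4803, 2.1649) x2=(1.5221, 0.2151, 0.9882) x3=(-2.4642, -0.7417, -1.8812) x4=(-2.3769, -0.5220, -0.9143)
step 29: x0=(0.4836, -0.3319, -0.3324) x1=(0.1667, 1.4976, 2.2035) x2=(1.5514, 0.2604, 1.0051) x3=(-2.5180, -0.8127, -1.8619) x4=(-2.4016, -0.5488, -0.9049)
step 30: x0=(0.4962, -0.3225, -0.3206) x1=(0.1284, 1.5148, 2.2421) x2=(1.5807, 0.3057, 1.0220) x3=(-2.5713, -0.8825, -1.8384) x4=(-2.4266, -0.5764, -0.8980)
step 31: x0=(0.5088, -0.3132, -0.3087) x1=(0.0901, 1.5321, 2.2807) x2=(1.6100, 0.3510, 1.0388) x3=(-2.6239, -0.9510, -1.8106) x4=(-2.4520, -0.6047, -0.8934)
step 32: x0=(0.5214, -0.3038, -0.2968) x1=(0.0518, 1.5494, 2.3193) x2=(1.6393, 0.3963, 1.0556) x3=(-2.6757, -1.0179, -1.7787) x4=(-2.4778, -0.6339, -0.8911)
step 33: x0=(0.5341, -0.2944, -0.2849) x1=(0.0135, 1.5666, 2.3579) x2=(1.6685, 0.4415, 1.0724) x3=(-2.7266, -1.0829, -1.7424) x4=(-2.5041, -0.6641, -0.8912)
step 34: x0=(0.5468, -0.2850, -0.2729) x1=(-0.0248, 1.5839, 2.3964) x2=(1.6978, 0.4868, 1.0893) x3=(-2.7763, -1.1458, -1.7016) x4=(-2.5311, -0.6956, -0.8939)
step 35: x0=(0.5594, -0.2756, -0.2610) x1=(-0.0631, 1.6012, 2.4350) x2=(1.7270, 0.5321, 1.1060) x3=(-2.8246, -1.2059, -1.6560) x4=(-2.5589, -0.7285, -0.8992)
step 36: x0=(0.5721, -0.2661, -0.2490) x1=(-0.1014, 1.6184, 2.4736) x2=(1.7562, 0.5773, 1.1228) x3=(-2.8710, -1.2627, -1.6052) x4=(-2.5877, -0.7633, -0.9074)
step 37: x0=(0.5848, -0.2567, -0.2370) x1=(-0.1396, 1.6357, 2.5121) x2=(1.7854, 0.6226, 1.1396) x3=(-2.9150, -1.3153, -1.5485) x4=(-2.6178, -0.8004, -0.9189)
step 38: x0=(0.5975, -0.2473, -0.2250) x1=(-0.1779, 1.6529, 2.5507) x2=(1.8146, 0.6678, 1.1564) x3=(-2.9560, -1.3627, -1.4854) x4=(-2.6496, -0.8405, -0.9340)
step 39: x0=(0.6103, -0.2378, -0.2130) x1=(-0.2162, 1.6702, 2.5893) x2=(1.8438, 0.7131, 1.1731) x3=(-2.9933, -1.4039, -1.4157) x4=(-2.6835, -0.8840, -0.9527)
step 40: x0=(0.6230, -0.2284, -0.2010) x1=(-0.2544, 1.6874, 2.6278) x2=(1.8730, 0.7583, 1.1899) x3=(-3.0284, -1.4412, -1.3427) x4=(-2.7186, -0.9297, -0.9733)

4.0134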